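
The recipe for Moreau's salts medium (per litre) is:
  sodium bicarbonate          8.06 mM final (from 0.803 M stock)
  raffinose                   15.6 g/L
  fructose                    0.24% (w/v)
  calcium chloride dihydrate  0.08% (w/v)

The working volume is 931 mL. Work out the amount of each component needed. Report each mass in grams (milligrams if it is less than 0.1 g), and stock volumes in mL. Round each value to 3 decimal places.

sodium bicarbonate 9.345 mL; raffinose 14.524 g; fructose 2.234 g; calcium chloride dihydrate 0.745 g

Working volume: 931 mL = 0.931 L.
sodium bicarbonate: V = C2·V2/C1 = 8.06 mM × 931 mL ÷ 803 mM = 9.345 mL
raffinose: 15.6 g/L × 0.931 L = 14.524 g
fructose: 0.24% w/v = 2.4 g/L → 2.4 × 0.931 L = 2.234 g
calcium chloride dihydrate: 0.08% w/v = 0.8 g/L → 0.8 × 0.931 L = 0.745 g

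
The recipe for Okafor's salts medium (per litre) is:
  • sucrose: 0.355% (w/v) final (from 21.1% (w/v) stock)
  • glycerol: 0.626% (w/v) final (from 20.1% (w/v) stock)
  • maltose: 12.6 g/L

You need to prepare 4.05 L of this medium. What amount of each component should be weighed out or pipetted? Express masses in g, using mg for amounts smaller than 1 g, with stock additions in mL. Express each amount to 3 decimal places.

sucrose 68.140 mL; glycerol 126.134 mL; maltose 51.030 g

Scale factor relative to 1 L: 4.05.
sucrose: dilute stock: 0.355% ÷ 21.1% × 4050 mL = 68.140 mL
glycerol: V = C2·V2/C1 = 0.626% ÷ 20.1% × 4050 mL = 126.134 mL
maltose: 12.6 g/L × 4.05 L = 51.030 g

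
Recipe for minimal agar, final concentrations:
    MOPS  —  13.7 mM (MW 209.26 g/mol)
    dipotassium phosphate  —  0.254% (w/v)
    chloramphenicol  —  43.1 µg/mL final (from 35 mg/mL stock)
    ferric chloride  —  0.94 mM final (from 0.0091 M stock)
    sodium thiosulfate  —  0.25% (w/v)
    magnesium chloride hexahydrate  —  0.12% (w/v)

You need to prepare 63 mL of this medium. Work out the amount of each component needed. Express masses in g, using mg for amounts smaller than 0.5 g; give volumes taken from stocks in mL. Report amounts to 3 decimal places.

Target volume = 63 mL = 0.063 L.
MOPS: 13.7 mmol/L × 209.26 mg/mmol × 0.063 L = 180.612 mg
dipotassium phosphate: 0.254% w/v = 2.54 g/L → 2.54 × 0.063 L = 0.16002 g = 160.020 mg
chloramphenicol: V = C2·V2/C1 = 43.1 µg/mL × 63 mL ÷ 35000 µg/mL = 0.078 mL
ferric chloride: dilute stock: 0.94 mM × 63 mL ÷ 9.1 mM = 6.508 mL
sodium thiosulfate: 0.25% w/v = 2.5 g/L → 2.5 × 0.063 L = 0.1575 g = 157.500 mg
magnesium chloride hexahydrate: 0.12% w/v = 1.2 g/L → 1.2 × 0.063 L = 0.0756 g = 75.600 mg

MOPS 180.612 mg; dipotassium phosphate 160.020 mg; chloramphenicol 0.078 mL; ferric chloride 6.508 mL; sodium thiosulfate 157.500 mg; magnesium chloride hexahydrate 75.600 mg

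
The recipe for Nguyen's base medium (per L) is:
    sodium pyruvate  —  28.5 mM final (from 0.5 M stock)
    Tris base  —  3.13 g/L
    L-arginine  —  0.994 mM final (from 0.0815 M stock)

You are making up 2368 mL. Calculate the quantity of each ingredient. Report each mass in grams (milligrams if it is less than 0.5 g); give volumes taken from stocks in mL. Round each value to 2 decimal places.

Scale factor relative to 1 L: 2.368.
sodium pyruvate: dilute stock: 28.5 mM × 2368 mL ÷ 500 mM = 134.98 mL
Tris base: 3.13 g/L × 2.368 L = 7.41 g
L-arginine: V = C2·V2/C1 = 0.994 mM × 2368 mL ÷ 81.5 mM = 28.88 mL

sodium pyruvate 134.98 mL; Tris base 7.41 g; L-arginine 28.88 mL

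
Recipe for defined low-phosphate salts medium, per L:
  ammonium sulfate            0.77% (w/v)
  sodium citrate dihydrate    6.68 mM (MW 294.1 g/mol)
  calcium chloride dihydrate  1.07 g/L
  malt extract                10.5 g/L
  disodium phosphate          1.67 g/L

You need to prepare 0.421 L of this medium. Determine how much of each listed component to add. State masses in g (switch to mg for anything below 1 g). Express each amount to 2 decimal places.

Working volume: 0.421 L.
ammonium sulfate: 0.77 g per 100 mL × 421 mL ÷ 100 = 3.24 g
sodium citrate dihydrate: 6.68 mmol/L × 294.1 mg/mmol × 0.421 L = 827.09 mg
calcium chloride dihydrate: 1.07 g/L × 0.421 L = 0.45047 g = 450.47 mg
malt extract: 10.5 g/L × 0.421 L = 4.42 g
disodium phosphate: 1.67 g/L × 0.421 L = 0.70307 g = 703.07 mg

ammonium sulfate 3.24 g; sodium citrate dihydrate 827.09 mg; calcium chloride dihydrate 450.47 mg; malt extract 4.42 g; disodium phosphate 703.07 mg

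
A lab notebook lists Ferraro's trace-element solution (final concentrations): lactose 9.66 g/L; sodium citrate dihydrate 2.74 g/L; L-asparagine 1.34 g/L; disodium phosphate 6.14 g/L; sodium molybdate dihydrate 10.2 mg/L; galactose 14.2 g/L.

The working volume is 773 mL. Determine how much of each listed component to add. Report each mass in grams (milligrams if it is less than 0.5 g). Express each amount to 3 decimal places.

lactose 7.467 g; sodium citrate dihydrate 2.118 g; L-asparagine 1.036 g; disodium phosphate 4.746 g; sodium molybdate dihydrate 7.885 mg; galactose 10.977 g

Scale factor relative to 1 L: 0.773.
lactose: 9.66 g/L × 0.773 L = 7.467 g
sodium citrate dihydrate: 2.74 g/L × 0.773 L = 2.118 g
L-asparagine: 1.34 g/L × 0.773 L = 1.036 g
disodium phosphate: 6.14 g/L × 0.773 L = 4.746 g
sodium molybdate dihydrate: 10.2 mg/L × 0.773 L = 7.885 mg
galactose: 14.2 g/L × 0.773 L = 10.977 g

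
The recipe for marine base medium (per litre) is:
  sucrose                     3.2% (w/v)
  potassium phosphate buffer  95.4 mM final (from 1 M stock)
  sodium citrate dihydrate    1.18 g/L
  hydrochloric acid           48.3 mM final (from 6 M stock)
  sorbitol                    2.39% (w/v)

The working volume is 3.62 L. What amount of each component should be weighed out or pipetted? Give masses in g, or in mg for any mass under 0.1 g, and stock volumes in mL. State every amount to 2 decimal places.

Scale factor relative to 1 L: 3.62.
sucrose: 3.2 g per 100 mL × 3620 mL ÷ 100 = 115.84 g
potassium phosphate buffer: dilute stock: 95.4 mM × 3620 mL ÷ 1000 mM = 345.35 mL
sodium citrate dihydrate: 1.18 g/L × 3.62 L = 4.27 g
hydrochloric acid: dilute stock: 48.3 mM × 3620 mL ÷ 6000 mM = 29.14 mL
sorbitol: 2.39 g per 100 mL × 3620 mL ÷ 100 = 86.52 g

sucrose 115.84 g; potassium phosphate buffer 345.35 mL; sodium citrate dihydrate 4.27 g; hydrochloric acid 29.14 mL; sorbitol 86.52 g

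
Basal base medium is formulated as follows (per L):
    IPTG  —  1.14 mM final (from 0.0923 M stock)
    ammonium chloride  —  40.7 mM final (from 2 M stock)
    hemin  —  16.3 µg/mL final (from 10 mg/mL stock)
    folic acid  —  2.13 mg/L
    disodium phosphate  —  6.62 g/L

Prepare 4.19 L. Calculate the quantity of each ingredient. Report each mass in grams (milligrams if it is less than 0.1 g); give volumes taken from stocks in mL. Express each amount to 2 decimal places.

IPTG 51.75 mL; ammonium chloride 85.27 mL; hemin 6.83 mL; folic acid 8.92 mg; disodium phosphate 27.74 g

Working volume: 4.19 L.
IPTG: V = C2·V2/C1 = 1.14 mM × 4190 mL ÷ 92.3 mM = 51.75 mL
ammonium chloride: V = C2·V2/C1 = 40.7 mM × 4190 mL ÷ 2000 mM = 85.27 mL
hemin: V = C2·V2/C1 = 16.3 µg/mL × 4190 mL ÷ 10000 µg/mL = 6.83 mL
folic acid: 2.13 mg/L × 4.19 L = 8.92 mg
disodium phosphate: 6.62 g/L × 4.19 L = 27.74 g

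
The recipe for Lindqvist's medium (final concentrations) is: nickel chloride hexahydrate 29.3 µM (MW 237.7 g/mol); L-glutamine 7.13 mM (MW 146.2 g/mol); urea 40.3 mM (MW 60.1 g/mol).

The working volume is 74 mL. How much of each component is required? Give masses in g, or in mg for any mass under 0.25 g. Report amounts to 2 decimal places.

Target volume = 74 mL = 0.074 L.
nickel chloride hexahydrate: 29.3 µmol/L × 237.7 g/mol × 0.074 L ÷ 1000 = 0.52 mg
L-glutamine: 7.13 mmol/L × 146.2 mg/mmol × 0.074 L = 77.14 mg
urea: 40.3 mmol/L × 60.1 mg/mmol × 0.074 L = 179.23 mg

nickel chloride hexahydrate 0.52 mg; L-glutamine 77.14 mg; urea 179.23 mg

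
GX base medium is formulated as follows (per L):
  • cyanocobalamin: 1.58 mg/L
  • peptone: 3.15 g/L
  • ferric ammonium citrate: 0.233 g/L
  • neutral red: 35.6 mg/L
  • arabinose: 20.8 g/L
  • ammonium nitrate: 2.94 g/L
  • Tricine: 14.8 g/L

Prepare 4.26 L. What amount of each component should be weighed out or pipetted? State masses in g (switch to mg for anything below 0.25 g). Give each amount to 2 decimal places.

cyanocobalamin 6.73 mg; peptone 13.42 g; ferric ammonium citrate 0.99 g; neutral red 151.66 mg; arabinose 88.61 g; ammonium nitrate 12.52 g; Tricine 63.05 g

Scale factor relative to 1 L: 4.26.
cyanocobalamin: 1.58 mg/L × 4.26 L = 6.73 mg
peptone: 3.15 g/L × 4.26 L = 13.42 g
ferric ammonium citrate: 0.233 g/L × 4.26 L = 0.99 g
neutral red: 35.6 mg/L × 4.26 L = 151.66 mg
arabinose: 20.8 g/L × 4.26 L = 88.61 g
ammonium nitrate: 2.94 g/L × 4.26 L = 12.52 g
Tricine: 14.8 g/L × 4.26 L = 63.05 g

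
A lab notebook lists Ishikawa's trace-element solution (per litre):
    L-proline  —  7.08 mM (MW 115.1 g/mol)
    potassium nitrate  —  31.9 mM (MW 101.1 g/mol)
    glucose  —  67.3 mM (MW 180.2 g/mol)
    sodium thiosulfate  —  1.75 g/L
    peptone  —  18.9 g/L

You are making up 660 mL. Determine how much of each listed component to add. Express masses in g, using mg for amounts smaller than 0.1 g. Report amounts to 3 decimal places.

Target volume = 660 mL = 0.66 L.
L-proline: 7.08 mmol/L × 115.1 g/mol × 0.66 L ÷ 1000 = 0.538 g
potassium nitrate: 31.9 mmol/L × 101.1 g/mol × 0.66 L ÷ 1000 = 2.129 g
glucose: 67.3 mmol/L × 180.2 g/mol × 0.66 L ÷ 1000 = 8.004 g
sodium thiosulfate: 1.75 g/L × 0.66 L = 1.155 g
peptone: 18.9 g/L × 0.66 L = 12.474 g

L-proline 0.538 g; potassium nitrate 2.129 g; glucose 8.004 g; sodium thiosulfate 1.155 g; peptone 12.474 g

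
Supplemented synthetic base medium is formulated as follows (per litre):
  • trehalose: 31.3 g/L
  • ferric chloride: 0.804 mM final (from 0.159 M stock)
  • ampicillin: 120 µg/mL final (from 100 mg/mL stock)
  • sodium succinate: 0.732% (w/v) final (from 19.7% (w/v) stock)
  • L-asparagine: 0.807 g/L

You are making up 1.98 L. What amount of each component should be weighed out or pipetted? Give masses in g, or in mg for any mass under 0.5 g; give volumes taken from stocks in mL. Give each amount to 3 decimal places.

Scale factor relative to 1 L: 1.98.
trehalose: 31.3 g/L × 1.98 L = 61.974 g
ferric chloride: V = C2·V2/C1 = 0.804 mM × 1980 mL ÷ 159 mM = 10.012 mL
ampicillin: C1V1 = C2V2 → 120 µg/mL × 1980 mL ÷ 100000 µg/mL = 2.376 mL
sodium succinate: C1V1 = C2V2 → 0.732% ÷ 19.7% × 1980 mL = 73.572 mL
L-asparagine: 0.807 g/L × 1.98 L = 1.598 g

trehalose 61.974 g; ferric chloride 10.012 mL; ampicillin 2.376 mL; sodium succinate 73.572 mL; L-asparagine 1.598 g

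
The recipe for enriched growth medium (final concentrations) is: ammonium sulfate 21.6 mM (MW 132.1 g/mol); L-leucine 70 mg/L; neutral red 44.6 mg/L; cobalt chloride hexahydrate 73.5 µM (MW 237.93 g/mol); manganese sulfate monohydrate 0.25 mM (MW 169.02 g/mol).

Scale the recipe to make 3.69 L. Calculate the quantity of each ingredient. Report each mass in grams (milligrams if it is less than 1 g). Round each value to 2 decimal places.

ammonium sulfate 10.53 g; L-leucine 258.30 mg; neutral red 164.57 mg; cobalt chloride hexahydrate 64.53 mg; manganese sulfate monohydrate 155.92 mg

Scale factor relative to 1 L: 3.69.
ammonium sulfate: 21.6 mmol/L × 132.1 g/mol × 3.69 L ÷ 1000 = 10.53 g
L-leucine: 70 mg/L × 3.69 L = 258.30 mg
neutral red: 44.6 mg/L × 3.69 L = 164.57 mg
cobalt chloride hexahydrate: 73.5 µmol/L × 237.93 g/mol × 3.69 L ÷ 1000 = 64.53 mg
manganese sulfate monohydrate: 0.25 mmol/L × 169.02 mg/mmol × 3.69 L = 155.92 mg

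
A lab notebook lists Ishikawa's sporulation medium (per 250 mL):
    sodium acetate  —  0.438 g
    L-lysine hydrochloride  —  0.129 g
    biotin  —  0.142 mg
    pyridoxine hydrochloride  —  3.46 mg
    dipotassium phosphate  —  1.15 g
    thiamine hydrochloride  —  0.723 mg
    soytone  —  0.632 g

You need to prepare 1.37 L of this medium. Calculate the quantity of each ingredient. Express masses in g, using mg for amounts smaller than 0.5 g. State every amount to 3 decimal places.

sodium acetate 2.400 g; L-lysine hydrochloride 0.707 g; biotin 0.778 mg; pyridoxine hydrochloride 18.961 mg; dipotassium phosphate 6.302 g; thiamine hydrochloride 3.962 mg; soytone 3.463 g

Scale factor = 1370 mL / 250 mL = 5.48.
sodium acetate: 0.438 g × (1370 mL / 250 mL) = 2.400 g
L-lysine hydrochloride: 0.129 g × (1370 mL / 250 mL) = 0.707 g
biotin: 0.142 mg × (1370 mL / 250 mL) = 0.778 mg
pyridoxine hydrochloride: 3.46 mg × (1370 mL / 250 mL) = 18.961 mg
dipotassium phosphate: 1.15 g × (1370 mL / 250 mL) = 6.302 g
thiamine hydrochloride: 0.723 mg × (1370 mL / 250 mL) = 3.962 mg
soytone: 0.632 g × (1370 mL / 250 mL) = 3.463 g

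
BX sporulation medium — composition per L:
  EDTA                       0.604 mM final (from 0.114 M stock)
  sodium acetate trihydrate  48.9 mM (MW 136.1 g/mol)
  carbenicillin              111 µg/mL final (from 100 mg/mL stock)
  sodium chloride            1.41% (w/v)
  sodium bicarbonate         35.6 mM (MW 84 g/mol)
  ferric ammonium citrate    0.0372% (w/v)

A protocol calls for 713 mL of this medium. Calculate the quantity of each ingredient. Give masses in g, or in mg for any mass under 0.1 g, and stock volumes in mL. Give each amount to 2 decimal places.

EDTA 3.78 mL; sodium acetate trihydrate 4.75 g; carbenicillin 0.79 mL; sodium chloride 10.05 g; sodium bicarbonate 2.13 g; ferric ammonium citrate 0.27 g

Target volume = 713 mL = 0.713 L.
EDTA: C1V1 = C2V2 → 0.604 mM × 713 mL ÷ 114 mM = 3.78 mL
sodium acetate trihydrate: 48.9 mmol/L × 136.1 g/mol × 0.713 L ÷ 1000 = 4.75 g
carbenicillin: C1V1 = C2V2 → 111 µg/mL × 713 mL ÷ 100000 µg/mL = 0.79 mL
sodium chloride: 1.41 g per 100 mL × 713 mL ÷ 100 = 10.05 g
sodium bicarbonate: 35.6 mmol/L × 84 g/mol × 0.713 L ÷ 1000 = 2.13 g
ferric ammonium citrate: 0.0372% w/v = 0.372 g/L → 0.372 × 0.713 L = 0.27 g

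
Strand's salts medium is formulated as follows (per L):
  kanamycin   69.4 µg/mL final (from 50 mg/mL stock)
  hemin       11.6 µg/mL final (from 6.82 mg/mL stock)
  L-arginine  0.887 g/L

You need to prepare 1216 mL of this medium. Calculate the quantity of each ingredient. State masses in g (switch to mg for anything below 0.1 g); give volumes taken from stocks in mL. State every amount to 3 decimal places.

Scale factor relative to 1 L: 1.216.
kanamycin: C1V1 = C2V2 → 69.4 µg/mL × 1216 mL ÷ 50000 µg/mL = 1.688 mL
hemin: C1V1 = C2V2 → 11.6 µg/mL × 1216 mL ÷ 6820 µg/mL = 2.068 mL
L-arginine: 0.887 g/L × 1.216 L = 1.079 g

kanamycin 1.688 mL; hemin 2.068 mL; L-arginine 1.079 g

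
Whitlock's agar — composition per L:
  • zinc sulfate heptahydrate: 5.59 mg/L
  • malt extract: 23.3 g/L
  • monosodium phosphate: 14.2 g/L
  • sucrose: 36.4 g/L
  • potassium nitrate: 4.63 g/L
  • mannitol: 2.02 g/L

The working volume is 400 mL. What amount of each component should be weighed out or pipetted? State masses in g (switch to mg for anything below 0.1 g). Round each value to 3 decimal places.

Working volume: 400 mL = 0.4 L.
zinc sulfate heptahydrate: 5.59 mg/L × 0.4 L = 2.236 mg
malt extract: 23.3 g/L × 0.4 L = 9.320 g
monosodium phosphate: 14.2 g/L × 0.4 L = 5.680 g
sucrose: 36.4 g/L × 0.4 L = 14.560 g
potassium nitrate: 4.63 g/L × 0.4 L = 1.852 g
mannitol: 2.02 g/L × 0.4 L = 0.808 g

zinc sulfate heptahydrate 2.236 mg; malt extract 9.320 g; monosodium phosphate 5.680 g; sucrose 14.560 g; potassium nitrate 1.852 g; mannitol 0.808 g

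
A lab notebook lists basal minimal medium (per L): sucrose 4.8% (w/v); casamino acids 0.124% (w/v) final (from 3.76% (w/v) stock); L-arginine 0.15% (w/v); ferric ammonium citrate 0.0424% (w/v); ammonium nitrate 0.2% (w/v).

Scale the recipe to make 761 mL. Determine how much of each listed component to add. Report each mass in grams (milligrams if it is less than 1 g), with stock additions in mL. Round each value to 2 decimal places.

sucrose 36.53 g; casamino acids 25.10 mL; L-arginine 1.14 g; ferric ammonium citrate 322.66 mg; ammonium nitrate 1.52 g

Scale factor relative to 1 L: 0.761.
sucrose: 4.8 g per 100 mL × 761 mL ÷ 100 = 36.53 g
casamino acids: C1V1 = C2V2 → 0.124% ÷ 3.76% × 761 mL = 25.10 mL
L-arginine: 0.15% w/v = 1.5 g/L → 1.5 × 0.761 L = 1.14 g
ferric ammonium citrate: 0.0424% w/v = 0.424 g/L → 0.424 × 0.761 L = 0.322664 g = 322.66 mg
ammonium nitrate: 0.2 g per 100 mL × 761 mL ÷ 100 = 1.52 g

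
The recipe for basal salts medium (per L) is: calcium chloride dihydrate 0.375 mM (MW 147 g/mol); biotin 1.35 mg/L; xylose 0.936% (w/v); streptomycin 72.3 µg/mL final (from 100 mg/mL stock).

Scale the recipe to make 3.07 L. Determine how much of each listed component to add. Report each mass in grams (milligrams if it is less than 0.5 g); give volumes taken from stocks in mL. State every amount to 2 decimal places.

Scale factor relative to 1 L: 3.07.
calcium chloride dihydrate: 0.375 mmol/L × 147 mg/mmol × 3.07 L = 169.23 mg
biotin: 1.35 mg/L × 3.07 L = 4.14 mg
xylose: 0.936 g per 100 mL × 3070 mL ÷ 100 = 28.74 g
streptomycin: dilute stock: 72.3 µg/mL × 3070 mL ÷ 100000 µg/mL = 2.22 mL

calcium chloride dihydrate 169.23 mg; biotin 4.14 mg; xylose 28.74 g; streptomycin 2.22 mL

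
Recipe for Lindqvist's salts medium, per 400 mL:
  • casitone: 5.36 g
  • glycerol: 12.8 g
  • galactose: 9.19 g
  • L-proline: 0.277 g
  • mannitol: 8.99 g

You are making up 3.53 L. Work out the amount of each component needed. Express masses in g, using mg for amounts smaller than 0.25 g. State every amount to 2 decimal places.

casitone 47.30 g; glycerol 112.96 g; galactose 81.10 g; L-proline 2.44 g; mannitol 79.34 g

Scale factor = 3530 mL / 400 mL = 8.825.
casitone: 5.36 g × (3530 mL / 400 mL) = 47.30 g
glycerol: 12.8 g × (3530 mL / 400 mL) = 112.96 g
galactose: 9.19 g × (3530 mL / 400 mL) = 81.10 g
L-proline: 0.277 g × (3530 mL / 400 mL) = 2.44 g
mannitol: 8.99 g × (3530 mL / 400 mL) = 79.34 g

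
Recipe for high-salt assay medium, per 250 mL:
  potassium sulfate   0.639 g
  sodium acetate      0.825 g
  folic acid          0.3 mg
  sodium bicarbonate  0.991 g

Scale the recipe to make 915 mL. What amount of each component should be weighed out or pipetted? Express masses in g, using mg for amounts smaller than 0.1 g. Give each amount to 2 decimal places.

Scale factor = 915 mL / 250 mL = 3.66.
potassium sulfate: 0.639 g × (915 mL / 250 mL) = 2.34 g
sodium acetate: 0.825 g × (915 mL / 250 mL) = 3.02 g
folic acid: 0.3 mg × (915 mL / 250 mL) = 1.10 mg
sodium bicarbonate: 0.991 g × (915 mL / 250 mL) = 3.63 g

potassium sulfate 2.34 g; sodium acetate 3.02 g; folic acid 1.10 mg; sodium bicarbonate 3.63 g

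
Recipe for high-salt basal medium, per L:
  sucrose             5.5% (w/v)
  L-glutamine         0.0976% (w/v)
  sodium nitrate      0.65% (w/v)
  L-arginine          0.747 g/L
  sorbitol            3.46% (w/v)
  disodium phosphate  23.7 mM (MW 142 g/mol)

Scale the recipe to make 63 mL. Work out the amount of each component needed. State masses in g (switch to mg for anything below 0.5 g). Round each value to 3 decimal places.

sucrose 3.465 g; L-glutamine 61.488 mg; sodium nitrate 409.500 mg; L-arginine 47.061 mg; sorbitol 2.180 g; disodium phosphate 212.020 mg

Working volume: 63 mL = 0.063 L.
sucrose: 5.5% w/v = 55 g/L → 55 × 0.063 L = 3.465 g
L-glutamine: 0.0976 g per 100 mL × 63 mL ÷ 100 = 0.061488 g = 61.488 mg
sodium nitrate: 0.65% w/v = 6.5 g/L → 6.5 × 0.063 L = 0.4095 g = 409.500 mg
L-arginine: 0.747 g/L × 0.063 L = 0.047061 g = 47.061 mg
sorbitol: 3.46 g per 100 mL × 63 mL ÷ 100 = 2.180 g
disodium phosphate: 23.7 mmol/L × 142 mg/mmol × 0.063 L = 212.020 mg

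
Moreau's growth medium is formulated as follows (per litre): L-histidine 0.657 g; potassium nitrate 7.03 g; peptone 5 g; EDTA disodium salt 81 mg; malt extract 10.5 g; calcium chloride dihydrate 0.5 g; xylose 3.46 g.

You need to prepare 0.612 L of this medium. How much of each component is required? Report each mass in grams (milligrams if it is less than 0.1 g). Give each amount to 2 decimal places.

L-histidine 0.40 g; potassium nitrate 4.30 g; peptone 3.06 g; EDTA disodium salt 49.57 mg; malt extract 6.43 g; calcium chloride dihydrate 0.31 g; xylose 2.12 g

Ratio of target to recipe volume: 612 / 1000 = 0.612.
L-histidine: 0.657 g × (612 mL / 1000 mL) = 0.40 g
potassium nitrate: 7.03 g × (612 mL / 1000 mL) = 4.30 g
peptone: 5 g × (612 mL / 1000 mL) = 3.06 g
EDTA disodium salt: 81 mg × (612 mL / 1000 mL) = 49.57 mg
malt extract: 10.5 g × (612 mL / 1000 mL) = 6.43 g
calcium chloride dihydrate: 0.5 g × (612 mL / 1000 mL) = 0.31 g
xylose: 3.46 g × (612 mL / 1000 mL) = 2.12 g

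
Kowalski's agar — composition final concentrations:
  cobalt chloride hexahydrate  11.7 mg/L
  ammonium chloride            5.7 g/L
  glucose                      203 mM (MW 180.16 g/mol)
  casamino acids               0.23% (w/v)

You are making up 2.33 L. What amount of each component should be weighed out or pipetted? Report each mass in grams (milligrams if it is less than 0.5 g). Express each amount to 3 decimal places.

cobalt chloride hexahydrate 27.261 mg; ammonium chloride 13.281 g; glucose 85.214 g; casamino acids 5.359 g

Scale factor relative to 1 L: 2.33.
cobalt chloride hexahydrate: 11.7 mg/L × 2.33 L = 27.261 mg
ammonium chloride: 5.7 g/L × 2.33 L = 13.281 g
glucose: 203 mmol/L × 180.16 g/mol × 2.33 L ÷ 1000 = 85.214 g
casamino acids: 0.23 g per 100 mL × 2330 mL ÷ 100 = 5.359 g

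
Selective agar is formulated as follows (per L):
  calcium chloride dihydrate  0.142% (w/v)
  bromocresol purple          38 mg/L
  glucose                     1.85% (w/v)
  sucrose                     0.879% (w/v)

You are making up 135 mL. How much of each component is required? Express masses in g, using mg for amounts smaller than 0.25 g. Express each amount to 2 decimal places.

calcium chloride dihydrate 191.70 mg; bromocresol purple 5.13 mg; glucose 2.50 g; sucrose 1.19 g

Target volume = 135 mL = 0.135 L.
calcium chloride dihydrate: 0.142% w/v = 1.42 g/L → 1.42 × 0.135 L = 0.1917 g = 191.70 mg
bromocresol purple: 38 mg/L × 0.135 L = 5.13 mg
glucose: 1.85 g per 100 mL × 135 mL ÷ 100 = 2.50 g
sucrose: 0.879% w/v = 8.79 g/L → 8.79 × 0.135 L = 1.19 g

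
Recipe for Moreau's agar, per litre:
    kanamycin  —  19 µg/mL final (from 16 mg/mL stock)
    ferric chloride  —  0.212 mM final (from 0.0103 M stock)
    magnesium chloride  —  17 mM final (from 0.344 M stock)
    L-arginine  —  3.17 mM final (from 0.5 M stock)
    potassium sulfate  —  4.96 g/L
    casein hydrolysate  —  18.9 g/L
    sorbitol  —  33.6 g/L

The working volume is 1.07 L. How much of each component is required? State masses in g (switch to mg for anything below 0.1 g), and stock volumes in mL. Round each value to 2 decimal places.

kanamycin 1.27 mL; ferric chloride 22.02 mL; magnesium chloride 52.88 mL; L-arginine 6.78 mL; potassium sulfate 5.31 g; casein hydrolysate 20.22 g; sorbitol 35.95 g

Working volume: 1.07 L.
kanamycin: V = C2·V2/C1 = 19 µg/mL × 1070 mL ÷ 16000 µg/mL = 1.27 mL
ferric chloride: V = C2·V2/C1 = 0.212 mM × 1070 mL ÷ 10.3 mM = 22.02 mL
magnesium chloride: dilute stock: 17 mM × 1070 mL ÷ 344 mM = 52.88 mL
L-arginine: dilute stock: 3.17 mM × 1070 mL ÷ 500 mM = 6.78 mL
potassium sulfate: 4.96 g/L × 1.07 L = 5.31 g
casein hydrolysate: 18.9 g/L × 1.07 L = 20.22 g
sorbitol: 33.6 g/L × 1.07 L = 35.95 g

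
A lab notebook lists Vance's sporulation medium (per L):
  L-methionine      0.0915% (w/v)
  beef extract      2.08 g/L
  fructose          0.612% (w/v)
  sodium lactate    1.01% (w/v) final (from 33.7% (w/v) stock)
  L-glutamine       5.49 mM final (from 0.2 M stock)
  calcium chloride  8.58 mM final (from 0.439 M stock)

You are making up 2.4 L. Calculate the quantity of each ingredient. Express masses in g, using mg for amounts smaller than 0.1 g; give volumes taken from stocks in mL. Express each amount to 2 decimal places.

Working volume: 2.4 L.
L-methionine: 0.0915 g per 100 mL × 2400 mL ÷ 100 = 2.20 g
beef extract: 2.08 g/L × 2.4 L = 4.99 g
fructose: 0.612% w/v = 6.12 g/L → 6.12 × 2.4 L = 14.69 g
sodium lactate: dilute stock: 1.01% ÷ 33.7% × 2400 mL = 71.93 mL
L-glutamine: C1V1 = C2V2 → 5.49 mM × 2400 mL ÷ 200 mM = 65.88 mL
calcium chloride: C1V1 = C2V2 → 8.58 mM × 2400 mL ÷ 439 mM = 46.91 mL

L-methionine 2.20 g; beef extract 4.99 g; fructose 14.69 g; sodium lactate 71.93 mL; L-glutamine 65.88 mL; calcium chloride 46.91 mL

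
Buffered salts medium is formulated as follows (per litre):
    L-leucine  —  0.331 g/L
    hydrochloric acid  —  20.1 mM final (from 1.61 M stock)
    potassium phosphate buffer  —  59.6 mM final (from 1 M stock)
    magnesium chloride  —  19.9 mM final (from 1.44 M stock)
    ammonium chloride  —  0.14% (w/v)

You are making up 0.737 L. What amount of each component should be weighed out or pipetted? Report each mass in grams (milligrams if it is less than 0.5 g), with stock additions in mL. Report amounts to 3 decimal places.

L-leucine 243.947 mg; hydrochloric acid 9.201 mL; potassium phosphate buffer 43.925 mL; magnesium chloride 10.185 mL; ammonium chloride 1.032 g

Scale factor relative to 1 L: 0.737.
L-leucine: 0.331 g/L × 0.737 L = 0.243947 g = 243.947 mg
hydrochloric acid: dilute stock: 20.1 mM × 737 mL ÷ 1610 mM = 9.201 mL
potassium phosphate buffer: dilute stock: 59.6 mM × 737 mL ÷ 1000 mM = 43.925 mL
magnesium chloride: dilute stock: 19.9 mM × 737 mL ÷ 1440 mM = 10.185 mL
ammonium chloride: 0.14 g per 100 mL × 737 mL ÷ 100 = 1.032 g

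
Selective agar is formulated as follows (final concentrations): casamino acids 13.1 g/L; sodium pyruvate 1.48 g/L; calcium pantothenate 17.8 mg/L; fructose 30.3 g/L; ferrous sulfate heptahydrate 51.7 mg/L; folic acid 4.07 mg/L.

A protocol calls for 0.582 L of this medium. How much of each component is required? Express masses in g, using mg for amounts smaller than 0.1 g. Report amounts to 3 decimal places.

Scale factor relative to 1 L: 0.582.
casamino acids: 13.1 g/L × 0.582 L = 7.624 g
sodium pyruvate: 1.48 g/L × 0.582 L = 0.861 g
calcium pantothenate: 17.8 mg/L × 0.582 L = 10.360 mg
fructose: 30.3 g/L × 0.582 L = 17.635 g
ferrous sulfate heptahydrate: 51.7 mg/L × 0.582 L = 30.089 mg
folic acid: 4.07 mg/L × 0.582 L = 2.369 mg

casamino acids 7.624 g; sodium pyruvate 0.861 g; calcium pantothenate 10.360 mg; fructose 17.635 g; ferrous sulfate heptahydrate 30.089 mg; folic acid 2.369 mg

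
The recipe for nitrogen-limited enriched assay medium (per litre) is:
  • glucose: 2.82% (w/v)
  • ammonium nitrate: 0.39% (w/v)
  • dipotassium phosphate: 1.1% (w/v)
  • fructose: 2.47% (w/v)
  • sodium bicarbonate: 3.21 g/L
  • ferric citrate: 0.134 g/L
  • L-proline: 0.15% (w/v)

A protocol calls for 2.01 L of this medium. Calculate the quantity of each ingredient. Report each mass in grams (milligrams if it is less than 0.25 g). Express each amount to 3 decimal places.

glucose 56.682 g; ammonium nitrate 7.839 g; dipotassium phosphate 22.110 g; fructose 49.647 g; sodium bicarbonate 6.452 g; ferric citrate 0.269 g; L-proline 3.015 g

Scale factor relative to 1 L: 2.01.
glucose: 2.82% w/v = 28.2 g/L → 28.2 × 2.01 L = 56.682 g
ammonium nitrate: 0.39% w/v = 3.9 g/L → 3.9 × 2.01 L = 7.839 g
dipotassium phosphate: 1.1% w/v = 11 g/L → 11 × 2.01 L = 22.110 g
fructose: 2.47% w/v = 24.7 g/L → 24.7 × 2.01 L = 49.647 g
sodium bicarbonate: 3.21 g/L × 2.01 L = 6.452 g
ferric citrate: 0.134 g/L × 2.01 L = 0.269 g
L-proline: 0.15 g per 100 mL × 2010 mL ÷ 100 = 3.015 g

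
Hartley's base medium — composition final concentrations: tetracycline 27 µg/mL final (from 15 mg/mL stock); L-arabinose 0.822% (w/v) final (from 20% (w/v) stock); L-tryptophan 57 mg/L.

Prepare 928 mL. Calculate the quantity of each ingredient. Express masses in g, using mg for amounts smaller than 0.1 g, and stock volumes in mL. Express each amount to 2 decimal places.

Working volume: 928 mL = 0.928 L.
tetracycline: dilute stock: 27 µg/mL × 928 mL ÷ 15000 µg/mL = 1.67 mL
L-arabinose: dilute stock: 0.822% ÷ 20% × 928 mL = 38.14 mL
L-tryptophan: 57 mg/L × 0.928 L = 52.90 mg

tetracycline 1.67 mL; L-arabinose 38.14 mL; L-tryptophan 52.90 mg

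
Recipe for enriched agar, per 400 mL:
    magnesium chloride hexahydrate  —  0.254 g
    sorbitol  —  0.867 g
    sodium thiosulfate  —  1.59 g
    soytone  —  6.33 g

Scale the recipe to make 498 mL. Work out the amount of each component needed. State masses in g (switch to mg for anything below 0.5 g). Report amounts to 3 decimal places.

Scale factor = 498 mL / 400 mL = 1.245.
magnesium chloride hexahydrate: 0.254 g × (498 mL / 400 mL) = 0.31623 g = 316.230 mg
sorbitol: 0.867 g × (498 mL / 400 mL) = 1.079 g
sodium thiosulfate: 1.59 g × (498 mL / 400 mL) = 1.980 g
soytone: 6.33 g × (498 mL / 400 mL) = 7.881 g

magnesium chloride hexahydrate 316.230 mg; sorbitol 1.079 g; sodium thiosulfate 1.980 g; soytone 7.881 g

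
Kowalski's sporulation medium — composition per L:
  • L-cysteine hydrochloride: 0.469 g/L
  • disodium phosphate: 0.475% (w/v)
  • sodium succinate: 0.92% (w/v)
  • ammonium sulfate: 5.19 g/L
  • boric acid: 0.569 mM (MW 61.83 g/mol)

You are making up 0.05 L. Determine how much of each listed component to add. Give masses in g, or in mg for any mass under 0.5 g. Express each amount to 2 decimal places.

L-cysteine hydrochloride 23.45 mg; disodium phosphate 237.50 mg; sodium succinate 460.00 mg; ammonium sulfate 259.50 mg; boric acid 1.76 mg

Scale factor relative to 1 L: 0.05.
L-cysteine hydrochloride: 0.469 g/L × 0.05 L = 0.02345 g = 23.45 mg
disodium phosphate: 0.475% w/v = 4.75 g/L → 4.75 × 0.05 L = 0.2375 g = 237.50 mg
sodium succinate: 0.92 g per 100 mL × 50 mL ÷ 100 = 0.46 g = 460.00 mg
ammonium sulfate: 5.19 g/L × 0.05 L = 0.2595 g = 259.50 mg
boric acid: 0.569 mmol/L × 61.83 mg/mmol × 0.05 L = 1.76 mg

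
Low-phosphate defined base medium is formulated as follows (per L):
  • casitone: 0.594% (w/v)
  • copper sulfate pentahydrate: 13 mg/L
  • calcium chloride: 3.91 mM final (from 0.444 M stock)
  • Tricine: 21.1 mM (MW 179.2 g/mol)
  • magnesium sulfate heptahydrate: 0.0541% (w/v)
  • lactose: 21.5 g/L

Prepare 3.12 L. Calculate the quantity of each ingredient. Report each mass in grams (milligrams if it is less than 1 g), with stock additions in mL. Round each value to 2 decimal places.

casitone 18.53 g; copper sulfate pentahydrate 40.56 mg; calcium chloride 27.48 mL; Tricine 11.80 g; magnesium sulfate heptahydrate 1.69 g; lactose 67.08 g

Working volume: 3.12 L.
casitone: 0.594 g per 100 mL × 3120 mL ÷ 100 = 18.53 g
copper sulfate pentahydrate: 13 mg/L × 3.12 L = 40.56 mg
calcium chloride: C1V1 = C2V2 → 3.91 mM × 3120 mL ÷ 444 mM = 27.48 mL
Tricine: 21.1 mmol/L × 179.2 g/mol × 3.12 L ÷ 1000 = 11.80 g
magnesium sulfate heptahydrate: 0.0541 g per 100 mL × 3120 mL ÷ 100 = 1.69 g
lactose: 21.5 g/L × 3.12 L = 67.08 g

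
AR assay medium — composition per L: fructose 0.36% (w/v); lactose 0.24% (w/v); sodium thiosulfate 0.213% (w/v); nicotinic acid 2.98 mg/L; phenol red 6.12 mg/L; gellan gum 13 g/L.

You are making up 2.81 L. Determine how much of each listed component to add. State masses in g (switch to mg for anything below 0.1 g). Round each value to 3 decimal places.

Scale factor relative to 1 L: 2.81.
fructose: 0.36 g per 100 mL × 2810 mL ÷ 100 = 10.116 g
lactose: 0.24% w/v = 2.4 g/L → 2.4 × 2.81 L = 6.744 g
sodium thiosulfate: 0.213% w/v = 2.13 g/L → 2.13 × 2.81 L = 5.985 g
nicotinic acid: 2.98 mg/L × 2.81 L = 8.374 mg
phenol red: 6.12 mg/L × 2.81 L = 17.197 mg
gellan gum: 13 g/L × 2.81 L = 36.530 g

fructose 10.116 g; lactose 6.744 g; sodium thiosulfate 5.985 g; nicotinic acid 8.374 mg; phenol red 17.197 mg; gellan gum 36.530 g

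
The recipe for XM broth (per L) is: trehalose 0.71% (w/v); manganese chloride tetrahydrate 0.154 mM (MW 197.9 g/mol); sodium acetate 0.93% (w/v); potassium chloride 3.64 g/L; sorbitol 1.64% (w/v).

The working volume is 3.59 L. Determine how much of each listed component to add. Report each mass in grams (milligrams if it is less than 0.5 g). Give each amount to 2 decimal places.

trehalose 25.49 g; manganese chloride tetrahydrate 109.41 mg; sodium acetate 33.39 g; potassium chloride 13.07 g; sorbitol 58.88 g

Scale factor relative to 1 L: 3.59.
trehalose: 0.71 g per 100 mL × 3590 mL ÷ 100 = 25.49 g
manganese chloride tetrahydrate: 0.154 mmol/L × 197.9 mg/mmol × 3.59 L = 109.41 mg
sodium acetate: 0.93% w/v = 9.3 g/L → 9.3 × 3.59 L = 33.39 g
potassium chloride: 3.64 g/L × 3.59 L = 13.07 g
sorbitol: 1.64 g per 100 mL × 3590 mL ÷ 100 = 58.88 g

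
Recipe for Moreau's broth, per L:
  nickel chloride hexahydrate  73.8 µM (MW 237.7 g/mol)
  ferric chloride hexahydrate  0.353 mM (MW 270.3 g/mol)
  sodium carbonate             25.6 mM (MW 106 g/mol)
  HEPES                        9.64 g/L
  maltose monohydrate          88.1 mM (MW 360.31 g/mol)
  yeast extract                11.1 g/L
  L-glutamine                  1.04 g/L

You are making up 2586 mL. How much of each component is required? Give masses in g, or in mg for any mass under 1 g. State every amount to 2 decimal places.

Scale factor relative to 1 L: 2.586.
nickel chloride hexahydrate: 73.8 µmol/L × 237.7 g/mol × 2.586 L ÷ 1000 = 45.36 mg
ferric chloride hexahydrate: 0.353 mmol/L × 270.3 mg/mmol × 2.586 L = 246.75 mg
sodium carbonate: 25.6 mmol/L × 106 g/mol × 2.586 L ÷ 1000 = 7.02 g
HEPES: 9.64 g/L × 2.586 L = 24.93 g
maltose monohydrate: 88.1 mmol/L × 360.31 g/mol × 2.586 L ÷ 1000 = 82.09 g
yeast extract: 11.1 g/L × 2.586 L = 28.70 g
L-glutamine: 1.04 g/L × 2.586 L = 2.69 g

nickel chloride hexahydrate 45.36 mg; ferric chloride hexahydrate 246.75 mg; sodium carbonate 7.02 g; HEPES 24.93 g; maltose monohydrate 82.09 g; yeast extract 28.70 g; L-glutamine 2.69 g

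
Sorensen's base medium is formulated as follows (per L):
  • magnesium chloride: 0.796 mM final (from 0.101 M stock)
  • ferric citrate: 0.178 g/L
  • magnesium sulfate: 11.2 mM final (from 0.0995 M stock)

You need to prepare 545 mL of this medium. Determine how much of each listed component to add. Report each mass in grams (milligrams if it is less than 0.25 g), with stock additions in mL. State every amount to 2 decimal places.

magnesium chloride 4.30 mL; ferric citrate 97.01 mg; magnesium sulfate 61.35 mL

Target volume = 545 mL = 0.545 L.
magnesium chloride: V = C2·V2/C1 = 0.796 mM × 545 mL ÷ 101 mM = 4.30 mL
ferric citrate: 0.178 g/L × 0.545 L = 0.09701 g = 97.01 mg
magnesium sulfate: C1V1 = C2V2 → 11.2 mM × 545 mL ÷ 99.5 mM = 61.35 mL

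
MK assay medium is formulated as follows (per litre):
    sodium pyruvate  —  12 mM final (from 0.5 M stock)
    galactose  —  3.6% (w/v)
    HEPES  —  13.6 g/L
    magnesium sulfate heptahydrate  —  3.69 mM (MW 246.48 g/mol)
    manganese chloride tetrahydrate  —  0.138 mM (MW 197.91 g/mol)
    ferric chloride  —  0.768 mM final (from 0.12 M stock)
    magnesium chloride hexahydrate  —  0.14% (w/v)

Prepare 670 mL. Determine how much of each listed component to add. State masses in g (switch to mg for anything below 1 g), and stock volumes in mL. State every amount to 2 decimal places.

Working volume: 670 mL = 0.67 L.
sodium pyruvate: V = C2·V2/C1 = 12 mM × 670 mL ÷ 500 mM = 16.08 mL
galactose: 3.6% w/v = 36 g/L → 36 × 0.67 L = 24.12 g
HEPES: 13.6 g/L × 0.67 L = 9.11 g
magnesium sulfate heptahydrate: 3.69 mmol/L × 246.48 mg/mmol × 0.67 L = 609.37 mg
manganese chloride tetrahydrate: 0.138 mmol/L × 197.91 mg/mmol × 0.67 L = 18.30 mg
ferric chloride: V = C2·V2/C1 = 0.768 mM × 670 mL ÷ 120 mM = 4.29 mL
magnesium chloride hexahydrate: 0.14% w/v = 1.4 g/L → 1.4 × 0.67 L = 0.938 g = 938.00 mg

sodium pyruvate 16.08 mL; galactose 24.12 g; HEPES 9.11 g; magnesium sulfate heptahydrate 609.37 mg; manganese chloride tetrahydrate 18.30 mg; ferric chloride 4.29 mL; magnesium chloride hexahydrate 938.00 mg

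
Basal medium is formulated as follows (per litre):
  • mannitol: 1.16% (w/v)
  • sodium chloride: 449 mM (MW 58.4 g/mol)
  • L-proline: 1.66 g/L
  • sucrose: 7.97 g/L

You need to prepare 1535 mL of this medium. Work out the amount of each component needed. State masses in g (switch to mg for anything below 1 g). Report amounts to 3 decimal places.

mannitol 17.806 g; sodium chloride 40.250 g; L-proline 2.548 g; sucrose 12.234 g

Scale factor relative to 1 L: 1.535.
mannitol: 1.16 g per 100 mL × 1535 mL ÷ 100 = 17.806 g
sodium chloride: 449 mmol/L × 58.4 g/mol × 1.535 L ÷ 1000 = 40.250 g
L-proline: 1.66 g/L × 1.535 L = 2.548 g
sucrose: 7.97 g/L × 1.535 L = 12.234 g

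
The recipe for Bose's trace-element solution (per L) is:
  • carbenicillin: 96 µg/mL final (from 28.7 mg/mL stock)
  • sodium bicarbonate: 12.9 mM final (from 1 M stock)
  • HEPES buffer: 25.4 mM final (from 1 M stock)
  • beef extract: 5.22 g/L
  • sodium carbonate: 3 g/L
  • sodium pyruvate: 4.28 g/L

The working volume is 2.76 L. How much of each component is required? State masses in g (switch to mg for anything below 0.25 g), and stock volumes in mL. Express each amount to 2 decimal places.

Scale factor relative to 1 L: 2.76.
carbenicillin: C1V1 = C2V2 → 96 µg/mL × 2760 mL ÷ 28700 µg/mL = 9.23 mL
sodium bicarbonate: dilute stock: 12.9 mM × 2760 mL ÷ 1000 mM = 35.60 mL
HEPES buffer: V = C2·V2/C1 = 25.4 mM × 2760 mL ÷ 1000 mM = 70.10 mL
beef extract: 5.22 g/L × 2.76 L = 14.41 g
sodium carbonate: 3 g/L × 2.76 L = 8.28 g
sodium pyruvate: 4.28 g/L × 2.76 L = 11.81 g

carbenicillin 9.23 mL; sodium bicarbonate 35.60 mL; HEPES buffer 70.10 mL; beef extract 14.41 g; sodium carbonate 8.28 g; sodium pyruvate 11.81 g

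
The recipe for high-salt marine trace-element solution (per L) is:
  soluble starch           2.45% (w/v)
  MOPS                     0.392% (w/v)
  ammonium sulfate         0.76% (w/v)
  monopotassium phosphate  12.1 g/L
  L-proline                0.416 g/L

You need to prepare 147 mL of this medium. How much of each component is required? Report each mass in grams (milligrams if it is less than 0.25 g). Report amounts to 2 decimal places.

soluble starch 3.60 g; MOPS 0.58 g; ammonium sulfate 1.12 g; monopotassium phosphate 1.78 g; L-proline 61.15 mg

Target volume = 147 mL = 0.147 L.
soluble starch: 2.45% w/v = 24.5 g/L → 24.5 × 0.147 L = 3.60 g
MOPS: 0.392% w/v = 3.92 g/L → 3.92 × 0.147 L = 0.58 g
ammonium sulfate: 0.76 g per 100 mL × 147 mL ÷ 100 = 1.12 g
monopotassium phosphate: 12.1 g/L × 0.147 L = 1.78 g
L-proline: 0.416 g/L × 0.147 L = 0.061152 g = 61.15 mg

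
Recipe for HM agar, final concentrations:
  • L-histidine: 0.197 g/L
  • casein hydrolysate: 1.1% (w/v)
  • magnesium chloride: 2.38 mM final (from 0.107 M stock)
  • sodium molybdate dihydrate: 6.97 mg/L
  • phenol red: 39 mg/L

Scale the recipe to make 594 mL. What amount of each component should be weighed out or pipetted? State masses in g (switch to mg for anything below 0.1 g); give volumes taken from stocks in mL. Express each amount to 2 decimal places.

Scale factor relative to 1 L: 0.594.
L-histidine: 0.197 g/L × 0.594 L = 0.12 g
casein hydrolysate: 1.1% w/v = 11 g/L → 11 × 0.594 L = 6.53 g
magnesium chloride: V = C2·V2/C1 = 2.38 mM × 594 mL ÷ 107 mM = 13.21 mL
sodium molybdate dihydrate: 6.97 mg/L × 0.594 L = 4.14 mg
phenol red: 39 mg/L × 0.594 L = 23.17 mg

L-histidine 0.12 g; casein hydrolysate 6.53 g; magnesium chloride 13.21 mL; sodium molybdate dihydrate 4.14 mg; phenol red 23.17 mg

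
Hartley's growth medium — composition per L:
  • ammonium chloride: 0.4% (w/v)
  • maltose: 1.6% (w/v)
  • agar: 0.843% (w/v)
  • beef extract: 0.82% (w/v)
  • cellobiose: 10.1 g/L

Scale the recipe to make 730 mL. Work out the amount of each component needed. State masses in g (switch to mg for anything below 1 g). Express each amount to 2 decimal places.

ammonium chloride 2.92 g; maltose 11.68 g; agar 6.15 g; beef extract 5.99 g; cellobiose 7.37 g

Target volume = 730 mL = 0.73 L.
ammonium chloride: 0.4% w/v = 4 g/L → 4 × 0.73 L = 2.92 g
maltose: 1.6% w/v = 16 g/L → 16 × 0.73 L = 11.68 g
agar: 0.843 g per 100 mL × 730 mL ÷ 100 = 6.15 g
beef extract: 0.82 g per 100 mL × 730 mL ÷ 100 = 5.99 g
cellobiose: 10.1 g/L × 0.73 L = 7.37 g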